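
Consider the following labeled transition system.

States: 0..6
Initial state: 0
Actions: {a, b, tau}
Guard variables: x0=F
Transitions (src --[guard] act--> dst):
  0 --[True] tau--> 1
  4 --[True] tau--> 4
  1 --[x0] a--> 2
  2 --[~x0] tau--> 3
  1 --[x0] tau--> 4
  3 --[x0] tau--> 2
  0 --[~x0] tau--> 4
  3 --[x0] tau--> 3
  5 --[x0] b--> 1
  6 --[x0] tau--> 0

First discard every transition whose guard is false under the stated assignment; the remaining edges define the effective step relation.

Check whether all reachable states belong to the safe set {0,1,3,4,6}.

Safe = {0,1,3,4,6}
R = {0,1,4}
  0: ✓
  1: ✓
  4: ✓

Answer: INVARIANT HOLDS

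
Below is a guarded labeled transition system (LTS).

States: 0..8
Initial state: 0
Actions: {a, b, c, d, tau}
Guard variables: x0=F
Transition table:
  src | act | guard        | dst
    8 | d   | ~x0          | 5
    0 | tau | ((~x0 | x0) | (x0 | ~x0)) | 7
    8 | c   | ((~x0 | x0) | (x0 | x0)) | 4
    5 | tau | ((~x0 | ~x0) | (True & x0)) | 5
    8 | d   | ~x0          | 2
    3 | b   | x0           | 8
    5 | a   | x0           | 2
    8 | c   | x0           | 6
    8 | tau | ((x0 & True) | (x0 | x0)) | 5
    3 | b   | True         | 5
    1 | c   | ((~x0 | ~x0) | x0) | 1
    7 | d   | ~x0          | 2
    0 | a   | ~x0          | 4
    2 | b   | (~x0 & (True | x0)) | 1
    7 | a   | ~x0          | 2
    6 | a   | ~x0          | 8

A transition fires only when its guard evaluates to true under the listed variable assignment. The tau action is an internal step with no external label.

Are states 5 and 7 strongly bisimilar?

Compute ~ classes (split until stable):
  π0 = {{0,1,2,3,4,5,6,7,8}}
  π1 = {{0},{1},{2,3},{4},{5},{6},{7},{8}}
  π2 = {{0},{1},{2},{3},{4},{5},{6},{7},{8}}
Fixed point at round 3; 9 class(es).
[5]={5}  [7]={7}

Answer: NOT BISIMILAR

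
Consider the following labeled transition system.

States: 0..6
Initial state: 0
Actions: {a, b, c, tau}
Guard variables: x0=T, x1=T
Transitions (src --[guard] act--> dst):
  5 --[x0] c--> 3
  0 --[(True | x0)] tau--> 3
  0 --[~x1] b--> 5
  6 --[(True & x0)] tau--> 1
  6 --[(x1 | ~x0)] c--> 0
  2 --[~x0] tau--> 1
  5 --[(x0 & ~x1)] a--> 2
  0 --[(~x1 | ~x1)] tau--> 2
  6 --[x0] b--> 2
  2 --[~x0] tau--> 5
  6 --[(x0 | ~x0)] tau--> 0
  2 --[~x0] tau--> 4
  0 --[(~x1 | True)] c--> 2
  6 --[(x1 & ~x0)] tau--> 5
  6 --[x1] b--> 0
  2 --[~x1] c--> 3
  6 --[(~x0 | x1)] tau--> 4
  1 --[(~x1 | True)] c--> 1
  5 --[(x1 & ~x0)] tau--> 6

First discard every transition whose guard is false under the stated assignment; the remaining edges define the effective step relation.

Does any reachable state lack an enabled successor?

R = {0,2,3}
  0: c→2  tau→3  [deg 2]
  2: ∅  [no exit]
  3: ∅  [no exit]
trace reaching 2: c

Answer: DEADLOCK at state 2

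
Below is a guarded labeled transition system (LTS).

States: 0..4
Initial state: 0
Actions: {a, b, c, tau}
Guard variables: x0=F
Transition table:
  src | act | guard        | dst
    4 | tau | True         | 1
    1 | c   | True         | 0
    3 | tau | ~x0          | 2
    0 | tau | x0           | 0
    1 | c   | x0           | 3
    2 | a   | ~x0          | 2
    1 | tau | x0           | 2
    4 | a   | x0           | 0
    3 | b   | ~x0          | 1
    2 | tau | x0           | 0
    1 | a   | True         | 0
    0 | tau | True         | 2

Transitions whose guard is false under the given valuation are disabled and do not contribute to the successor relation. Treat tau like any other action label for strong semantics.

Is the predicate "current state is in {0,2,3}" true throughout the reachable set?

Allowed set {0,2,3}
Reachable = {0,2}
  0: ok
  2: ok

Answer: INVARIANT HOLDS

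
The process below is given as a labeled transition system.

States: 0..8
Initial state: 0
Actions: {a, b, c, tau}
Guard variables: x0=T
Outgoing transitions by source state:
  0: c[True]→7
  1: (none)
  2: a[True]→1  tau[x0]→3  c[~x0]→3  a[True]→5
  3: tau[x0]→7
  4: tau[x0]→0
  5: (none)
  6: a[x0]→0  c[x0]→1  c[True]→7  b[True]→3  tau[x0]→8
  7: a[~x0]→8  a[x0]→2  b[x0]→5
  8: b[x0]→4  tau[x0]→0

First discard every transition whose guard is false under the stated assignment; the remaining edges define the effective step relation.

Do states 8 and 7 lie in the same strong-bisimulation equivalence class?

Answer: NOT BISIMILAR

Trace:
Bisimulation quotient by refinement:
  P[0] = {{0,1,2,3,4,5,6,7,8}}
  P[1] = {{0},{1,5},{2},{3,4},{6},{7},{8}}
  P[2] = {{0},{1,5},{2},{3},{4},{6},{7},{8}}
stable after 3 split(s): 8 block(s)
class of 8: {8}; class of 7: {7}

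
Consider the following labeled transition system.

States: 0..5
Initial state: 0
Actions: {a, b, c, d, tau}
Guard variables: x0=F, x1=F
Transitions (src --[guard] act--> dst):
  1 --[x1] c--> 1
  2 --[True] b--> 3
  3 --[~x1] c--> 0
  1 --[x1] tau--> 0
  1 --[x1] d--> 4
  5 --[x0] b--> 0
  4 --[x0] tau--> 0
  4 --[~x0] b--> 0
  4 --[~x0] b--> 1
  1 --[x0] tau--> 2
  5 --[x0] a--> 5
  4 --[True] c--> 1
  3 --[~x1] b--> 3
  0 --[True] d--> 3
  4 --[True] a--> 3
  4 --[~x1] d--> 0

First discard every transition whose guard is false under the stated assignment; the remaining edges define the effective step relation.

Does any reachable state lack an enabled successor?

R = {0,3}
  0: d→3  [deg 1]
  3: b→3  c→0  [deg 2]

Answer: DEADLOCK-FREE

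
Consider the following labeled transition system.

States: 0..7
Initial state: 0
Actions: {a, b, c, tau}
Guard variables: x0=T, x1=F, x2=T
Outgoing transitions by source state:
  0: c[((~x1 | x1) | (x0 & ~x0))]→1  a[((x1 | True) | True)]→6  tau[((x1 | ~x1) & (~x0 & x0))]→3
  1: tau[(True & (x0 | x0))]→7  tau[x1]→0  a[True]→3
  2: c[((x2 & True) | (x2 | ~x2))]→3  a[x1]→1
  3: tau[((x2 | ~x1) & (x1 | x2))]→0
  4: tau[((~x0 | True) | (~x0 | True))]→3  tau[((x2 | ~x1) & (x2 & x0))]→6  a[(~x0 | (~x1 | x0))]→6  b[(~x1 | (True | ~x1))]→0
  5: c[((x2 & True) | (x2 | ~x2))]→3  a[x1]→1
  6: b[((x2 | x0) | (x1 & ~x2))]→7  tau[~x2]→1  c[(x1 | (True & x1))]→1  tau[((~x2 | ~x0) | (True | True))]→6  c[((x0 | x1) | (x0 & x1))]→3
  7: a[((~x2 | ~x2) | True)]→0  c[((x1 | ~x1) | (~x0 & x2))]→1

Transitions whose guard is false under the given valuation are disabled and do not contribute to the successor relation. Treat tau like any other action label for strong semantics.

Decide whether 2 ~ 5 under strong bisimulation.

Bisimulation quotient by refinement:
  π0 = {{0,1,2,3,4,5,6,7}}
  π1 = {{0,7},{1},{2,5},{3},{4},{6}}
  π2 = {{0},{1},{2,5},{3},{4},{6},{7}}
Fixed point at round 3; 7 class(es).
class of 2: {2,5}; class of 5: {2,5}

Answer: BISIMILAR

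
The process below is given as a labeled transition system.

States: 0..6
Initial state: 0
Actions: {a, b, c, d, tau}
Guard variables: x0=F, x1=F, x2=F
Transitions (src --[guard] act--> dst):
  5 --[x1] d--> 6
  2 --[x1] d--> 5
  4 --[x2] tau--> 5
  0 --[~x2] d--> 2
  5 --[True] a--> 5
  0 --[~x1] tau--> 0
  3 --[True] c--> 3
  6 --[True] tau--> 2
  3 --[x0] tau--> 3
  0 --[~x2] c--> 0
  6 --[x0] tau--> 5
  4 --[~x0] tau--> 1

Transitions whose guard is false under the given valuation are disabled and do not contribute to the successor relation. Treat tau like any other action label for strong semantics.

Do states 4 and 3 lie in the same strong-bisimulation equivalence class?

Answer: NOT BISIMILAR

Analysis:
Compute ~ classes (split until stable):
  round 0: {{0,1,2,3,4,5,6}}
  round 1: {{0},{1,2},{3},{4,6},{5}}
5 equivalence class(es) (converged in 2)
4∈{4,6}, 3∈{3}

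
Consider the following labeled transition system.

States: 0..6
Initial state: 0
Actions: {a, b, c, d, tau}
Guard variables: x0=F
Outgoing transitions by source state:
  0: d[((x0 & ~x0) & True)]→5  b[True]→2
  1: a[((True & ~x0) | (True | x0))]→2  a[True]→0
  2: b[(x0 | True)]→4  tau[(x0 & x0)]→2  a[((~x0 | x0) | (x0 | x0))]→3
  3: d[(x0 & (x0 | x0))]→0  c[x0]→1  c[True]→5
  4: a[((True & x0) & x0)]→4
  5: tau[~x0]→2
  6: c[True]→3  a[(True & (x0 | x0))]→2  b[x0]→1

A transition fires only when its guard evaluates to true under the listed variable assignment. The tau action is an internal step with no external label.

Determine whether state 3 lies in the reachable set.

After dropping false guards: 8 live edges.
Layer 0: {0}
Layer 1: {2}  now seen {0,2}
Layer 2: {3,4}  now seen {0,2,3,4}
Layer 3: {5}  now seen {0,2,3,4,5}
Reachable = {0,2,3,4,5}
Path to 3: b·a

Answer: REACHABLE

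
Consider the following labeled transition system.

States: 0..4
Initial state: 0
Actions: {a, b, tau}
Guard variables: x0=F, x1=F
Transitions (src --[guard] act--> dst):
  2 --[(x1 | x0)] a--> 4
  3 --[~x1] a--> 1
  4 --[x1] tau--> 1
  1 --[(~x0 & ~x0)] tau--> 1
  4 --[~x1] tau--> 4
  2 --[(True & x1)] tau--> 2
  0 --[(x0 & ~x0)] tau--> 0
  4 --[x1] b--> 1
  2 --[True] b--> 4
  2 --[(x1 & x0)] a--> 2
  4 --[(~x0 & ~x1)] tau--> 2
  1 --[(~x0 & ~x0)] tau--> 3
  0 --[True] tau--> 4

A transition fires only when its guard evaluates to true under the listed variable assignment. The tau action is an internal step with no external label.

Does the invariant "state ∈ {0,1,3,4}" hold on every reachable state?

Allowed set {0,1,3,4}
Reachable = {0,2,4}
  0: safe
  2: outside
  4: safe
counterexample path to 2: tau·tau

Answer: INVARIANT VIOLATED at state 2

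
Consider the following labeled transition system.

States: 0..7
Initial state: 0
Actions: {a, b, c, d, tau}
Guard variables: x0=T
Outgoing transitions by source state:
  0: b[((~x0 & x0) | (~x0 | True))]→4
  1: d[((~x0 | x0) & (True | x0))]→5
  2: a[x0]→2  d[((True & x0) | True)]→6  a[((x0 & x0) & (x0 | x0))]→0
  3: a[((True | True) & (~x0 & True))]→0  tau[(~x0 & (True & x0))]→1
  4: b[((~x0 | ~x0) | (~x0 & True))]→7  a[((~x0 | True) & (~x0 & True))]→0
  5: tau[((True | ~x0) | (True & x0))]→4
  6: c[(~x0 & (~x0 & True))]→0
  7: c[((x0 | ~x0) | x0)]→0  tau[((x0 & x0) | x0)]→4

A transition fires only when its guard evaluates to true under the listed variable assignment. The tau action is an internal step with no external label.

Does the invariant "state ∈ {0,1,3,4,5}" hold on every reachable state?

Inv-set: {0,1,3,4,5}
R = {0,4}
  0: safe
  4: safe

Answer: INVARIANT HOLDS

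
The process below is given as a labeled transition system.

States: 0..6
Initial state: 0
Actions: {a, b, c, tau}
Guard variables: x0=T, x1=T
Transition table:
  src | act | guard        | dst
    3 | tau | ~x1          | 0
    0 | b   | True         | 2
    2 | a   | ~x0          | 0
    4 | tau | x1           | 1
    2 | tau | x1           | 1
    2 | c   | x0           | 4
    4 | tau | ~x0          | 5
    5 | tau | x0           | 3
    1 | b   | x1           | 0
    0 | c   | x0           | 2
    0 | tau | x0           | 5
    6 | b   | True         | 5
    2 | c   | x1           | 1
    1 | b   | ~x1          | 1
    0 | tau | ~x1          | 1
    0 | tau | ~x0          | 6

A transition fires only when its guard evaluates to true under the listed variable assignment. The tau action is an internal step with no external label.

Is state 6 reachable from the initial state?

Answer: UNREACHABLE

Trace:
Guard filter leaves 10 enabled edge(s).
L0 = {0}
L1 = {2,5}  cumulative {0,2,5}
L2 = {1,3,4}  cumulative {0,1,2,3,4,5}
Reachable = {0,1,2,3,4,5}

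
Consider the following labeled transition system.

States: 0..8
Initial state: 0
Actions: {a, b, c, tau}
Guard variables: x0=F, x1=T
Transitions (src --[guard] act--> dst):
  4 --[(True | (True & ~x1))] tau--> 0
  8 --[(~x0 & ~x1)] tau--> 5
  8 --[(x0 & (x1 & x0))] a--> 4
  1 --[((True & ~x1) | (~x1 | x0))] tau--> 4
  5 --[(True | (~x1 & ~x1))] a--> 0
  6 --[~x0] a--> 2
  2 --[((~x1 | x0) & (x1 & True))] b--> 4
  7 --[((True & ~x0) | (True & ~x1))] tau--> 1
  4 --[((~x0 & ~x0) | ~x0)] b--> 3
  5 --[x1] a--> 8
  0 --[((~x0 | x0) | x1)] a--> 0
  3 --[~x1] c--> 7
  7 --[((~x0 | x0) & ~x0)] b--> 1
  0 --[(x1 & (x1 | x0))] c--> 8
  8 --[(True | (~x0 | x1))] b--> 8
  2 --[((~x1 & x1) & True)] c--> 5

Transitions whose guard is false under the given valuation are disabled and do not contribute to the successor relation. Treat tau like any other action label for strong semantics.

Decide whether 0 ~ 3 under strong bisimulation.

Compute ~ classes (split until stable):
  π0 = {{0,1,2,3,4,5,6,7,8}}
  π1 = {{0},{1,2,3},{4,7},{5,6},{8}}
  π2 = {{0},{1,2,3},{4},{5},{6},{7},{8}}
stable after 3 split(s): 7 block(s)
0∈{0}, 3∈{1,2,3}

Answer: NOT BISIMILAR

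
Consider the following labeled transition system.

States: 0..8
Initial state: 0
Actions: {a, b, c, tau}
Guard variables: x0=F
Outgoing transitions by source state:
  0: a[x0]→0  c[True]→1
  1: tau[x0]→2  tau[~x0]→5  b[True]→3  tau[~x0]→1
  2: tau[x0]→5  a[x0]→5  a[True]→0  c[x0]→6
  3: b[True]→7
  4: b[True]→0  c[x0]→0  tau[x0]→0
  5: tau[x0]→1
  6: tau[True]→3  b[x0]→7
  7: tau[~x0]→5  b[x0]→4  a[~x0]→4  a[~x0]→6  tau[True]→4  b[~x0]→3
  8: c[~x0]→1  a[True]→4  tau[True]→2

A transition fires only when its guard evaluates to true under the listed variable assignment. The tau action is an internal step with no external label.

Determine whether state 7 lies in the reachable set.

Answer: REACHABLE

Trace:
After dropping false guards: 16 live edges.
Layer 0: {0}
Layer 1: {1}  now seen {0,1}
Layer 2: {3,5}  now seen {0,1,3,5}
Layer 3: {7}  now seen {0,1,3,5,7}
Layer 4: {4,6}  now seen {0,1,3,4,5,6,7}
R = {0,1,3,4,5,6,7}
witness 7: c·b·b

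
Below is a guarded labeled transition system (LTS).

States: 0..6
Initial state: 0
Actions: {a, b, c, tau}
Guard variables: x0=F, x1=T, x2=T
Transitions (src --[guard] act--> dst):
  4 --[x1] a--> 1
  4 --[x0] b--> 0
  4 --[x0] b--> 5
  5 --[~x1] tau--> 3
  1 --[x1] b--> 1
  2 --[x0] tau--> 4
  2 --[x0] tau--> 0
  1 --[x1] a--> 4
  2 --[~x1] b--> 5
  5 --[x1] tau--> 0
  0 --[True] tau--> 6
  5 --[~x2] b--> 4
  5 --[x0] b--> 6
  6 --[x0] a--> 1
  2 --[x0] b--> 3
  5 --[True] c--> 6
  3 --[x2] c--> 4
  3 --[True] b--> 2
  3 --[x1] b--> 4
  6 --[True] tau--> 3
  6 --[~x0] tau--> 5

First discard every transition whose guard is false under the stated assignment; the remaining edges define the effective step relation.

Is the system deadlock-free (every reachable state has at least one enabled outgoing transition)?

Answer: DEADLOCK at state 2

Trace:
Reachable = {0,1,2,3,4,5,6}
  0: tau→6  [1 exit(s)]
  1: a→4  b→1  [2 exit(s)]
  2: ∅  [deadlock]
  3: b→2  b→4  c→4  [3 exit(s)]
  4: a→1  [1 exit(s)]
  5: c→6  tau→0  [2 exit(s)]
  6: tau→3  tau→5  [2 exit(s)]
Path to 2: tau·tau·b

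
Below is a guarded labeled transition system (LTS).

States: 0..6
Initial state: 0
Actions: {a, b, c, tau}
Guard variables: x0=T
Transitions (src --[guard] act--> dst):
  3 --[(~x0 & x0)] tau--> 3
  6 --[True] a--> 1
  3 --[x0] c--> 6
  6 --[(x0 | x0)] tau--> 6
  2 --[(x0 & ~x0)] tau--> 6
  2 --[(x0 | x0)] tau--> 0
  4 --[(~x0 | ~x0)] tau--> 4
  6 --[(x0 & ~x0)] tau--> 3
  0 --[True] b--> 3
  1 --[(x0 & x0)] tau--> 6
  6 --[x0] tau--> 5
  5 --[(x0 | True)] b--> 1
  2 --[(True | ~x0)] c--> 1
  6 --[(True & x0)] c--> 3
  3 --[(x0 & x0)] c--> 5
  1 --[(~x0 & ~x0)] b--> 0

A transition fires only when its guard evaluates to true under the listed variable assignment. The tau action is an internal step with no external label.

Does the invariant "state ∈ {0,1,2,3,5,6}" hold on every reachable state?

Answer: INVARIANT HOLDS

Working:
Allowed set {0,1,2,3,5,6}
R = {0,1,3,5,6}
  0: safe
  1: safe
  3: safe
  5: safe
  6: safe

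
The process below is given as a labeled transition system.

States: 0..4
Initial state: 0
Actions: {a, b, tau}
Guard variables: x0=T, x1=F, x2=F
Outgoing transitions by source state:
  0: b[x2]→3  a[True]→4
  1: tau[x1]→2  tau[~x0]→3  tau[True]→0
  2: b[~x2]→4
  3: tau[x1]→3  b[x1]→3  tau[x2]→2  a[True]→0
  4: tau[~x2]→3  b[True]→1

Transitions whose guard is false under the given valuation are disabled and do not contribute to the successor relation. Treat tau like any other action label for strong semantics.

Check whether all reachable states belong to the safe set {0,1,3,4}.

Answer: INVARIANT HOLDS

Analysis:
Safe = {0,1,3,4}
Reach set: {0,1,3,4}
  0: safe
  1: safe
  3: safe
  4: safe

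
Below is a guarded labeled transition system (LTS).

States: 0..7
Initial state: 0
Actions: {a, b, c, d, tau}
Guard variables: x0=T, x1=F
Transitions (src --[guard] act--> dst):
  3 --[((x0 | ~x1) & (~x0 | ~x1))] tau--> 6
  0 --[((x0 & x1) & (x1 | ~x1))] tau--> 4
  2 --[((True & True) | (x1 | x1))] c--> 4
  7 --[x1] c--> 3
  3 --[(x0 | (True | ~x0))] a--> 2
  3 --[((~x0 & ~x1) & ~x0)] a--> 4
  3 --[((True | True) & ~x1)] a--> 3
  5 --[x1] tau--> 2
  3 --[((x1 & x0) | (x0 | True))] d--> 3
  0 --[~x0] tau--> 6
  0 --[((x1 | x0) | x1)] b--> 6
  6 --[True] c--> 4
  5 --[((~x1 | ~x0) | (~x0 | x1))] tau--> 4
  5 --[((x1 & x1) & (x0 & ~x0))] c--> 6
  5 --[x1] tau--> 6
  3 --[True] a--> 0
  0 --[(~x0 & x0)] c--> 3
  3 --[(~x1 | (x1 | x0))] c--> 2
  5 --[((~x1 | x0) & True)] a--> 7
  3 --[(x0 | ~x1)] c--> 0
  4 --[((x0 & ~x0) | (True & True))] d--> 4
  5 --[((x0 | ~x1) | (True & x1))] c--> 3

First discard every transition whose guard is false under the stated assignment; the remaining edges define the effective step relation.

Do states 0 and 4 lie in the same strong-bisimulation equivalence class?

Refine partition for ~:
  round 0: {{0,1,2,3,4,5,6,7}}
  round 1: {{0},{1,7},{2,6},{3},{4},{5}}
stable after 2 split(s): 6 block(s)
[0]={0}  [4]={4}

Answer: NOT BISIMILAR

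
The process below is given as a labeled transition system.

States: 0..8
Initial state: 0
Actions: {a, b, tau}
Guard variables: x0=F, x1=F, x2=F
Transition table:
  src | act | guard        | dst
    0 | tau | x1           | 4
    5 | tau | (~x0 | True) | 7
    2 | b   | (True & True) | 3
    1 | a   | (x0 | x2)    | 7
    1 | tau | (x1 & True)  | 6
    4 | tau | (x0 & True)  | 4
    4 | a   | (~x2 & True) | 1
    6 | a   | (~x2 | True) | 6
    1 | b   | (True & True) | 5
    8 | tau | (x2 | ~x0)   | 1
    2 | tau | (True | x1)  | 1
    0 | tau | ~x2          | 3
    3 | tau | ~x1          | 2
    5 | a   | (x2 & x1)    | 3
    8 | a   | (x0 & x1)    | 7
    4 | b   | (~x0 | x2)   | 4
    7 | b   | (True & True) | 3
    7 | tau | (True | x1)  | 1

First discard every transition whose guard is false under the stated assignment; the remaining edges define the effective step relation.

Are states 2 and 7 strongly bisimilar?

Answer: BISIMILAR

Working:
Bisimulation quotient by refinement:
  P[0] = {{0,1,2,3,4,5,6,7,8}}
  P[1] = {{0,3,5,8},{1},{2,7},{4},{6}}
  P[2] = {{0},{1},{2,7},{3,5},{4},{6},{8}}
stable after 3 split(s): 7 block(s)
2∈{2,7}, 7∈{2,7}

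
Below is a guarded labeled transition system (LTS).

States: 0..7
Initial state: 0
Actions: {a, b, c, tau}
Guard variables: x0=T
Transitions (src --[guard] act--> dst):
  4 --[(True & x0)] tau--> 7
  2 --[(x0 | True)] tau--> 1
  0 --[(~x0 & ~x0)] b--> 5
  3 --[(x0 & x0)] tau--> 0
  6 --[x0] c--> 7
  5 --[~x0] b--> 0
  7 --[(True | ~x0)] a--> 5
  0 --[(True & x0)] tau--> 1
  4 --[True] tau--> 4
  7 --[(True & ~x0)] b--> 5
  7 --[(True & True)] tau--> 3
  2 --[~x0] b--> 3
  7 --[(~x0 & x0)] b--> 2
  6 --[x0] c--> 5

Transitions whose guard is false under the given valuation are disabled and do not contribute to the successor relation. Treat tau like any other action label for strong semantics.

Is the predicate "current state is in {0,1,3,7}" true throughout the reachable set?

Inv-set: {0,1,3,7}
R = {0,1}
  0: ✓
  1: ✓

Answer: INVARIANT HOLDS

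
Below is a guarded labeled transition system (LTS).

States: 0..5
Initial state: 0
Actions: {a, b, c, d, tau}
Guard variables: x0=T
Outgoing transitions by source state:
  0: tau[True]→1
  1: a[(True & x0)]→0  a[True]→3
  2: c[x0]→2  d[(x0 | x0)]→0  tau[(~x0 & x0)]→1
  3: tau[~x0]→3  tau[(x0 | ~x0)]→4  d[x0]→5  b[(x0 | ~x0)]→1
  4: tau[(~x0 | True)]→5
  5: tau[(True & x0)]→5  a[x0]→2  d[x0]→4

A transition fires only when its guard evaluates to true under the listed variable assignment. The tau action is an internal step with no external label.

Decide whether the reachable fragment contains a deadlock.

Answer: DEADLOCK-FREE

Trace:
R = {0,1,2,3,4,5}
  0: tau→1  [1 exit(s)]
  1: a→0  a→3  [2 exit(s)]
  2: c→2  d→0  [2 exit(s)]
  3: b→1  d→5  tau→4  [3 exit(s)]
  4: tau→5  [1 exit(s)]
  5: a→2  d→4  tau→5  [3 exit(s)]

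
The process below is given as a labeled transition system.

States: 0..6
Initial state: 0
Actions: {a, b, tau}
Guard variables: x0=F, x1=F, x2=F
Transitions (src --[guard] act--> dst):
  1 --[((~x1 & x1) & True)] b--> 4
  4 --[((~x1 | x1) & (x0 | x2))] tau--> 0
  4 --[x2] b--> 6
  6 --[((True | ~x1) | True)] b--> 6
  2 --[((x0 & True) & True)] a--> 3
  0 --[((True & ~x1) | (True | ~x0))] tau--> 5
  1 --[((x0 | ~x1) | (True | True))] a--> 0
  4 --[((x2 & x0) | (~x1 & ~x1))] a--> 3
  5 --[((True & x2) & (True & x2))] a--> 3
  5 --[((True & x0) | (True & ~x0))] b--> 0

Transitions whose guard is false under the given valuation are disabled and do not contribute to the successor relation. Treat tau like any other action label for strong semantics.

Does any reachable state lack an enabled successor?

Answer: DEADLOCK-FREE

Trace:
R = {0,5}
  0: tau→5  [1 out]
  5: b→0  [1 out]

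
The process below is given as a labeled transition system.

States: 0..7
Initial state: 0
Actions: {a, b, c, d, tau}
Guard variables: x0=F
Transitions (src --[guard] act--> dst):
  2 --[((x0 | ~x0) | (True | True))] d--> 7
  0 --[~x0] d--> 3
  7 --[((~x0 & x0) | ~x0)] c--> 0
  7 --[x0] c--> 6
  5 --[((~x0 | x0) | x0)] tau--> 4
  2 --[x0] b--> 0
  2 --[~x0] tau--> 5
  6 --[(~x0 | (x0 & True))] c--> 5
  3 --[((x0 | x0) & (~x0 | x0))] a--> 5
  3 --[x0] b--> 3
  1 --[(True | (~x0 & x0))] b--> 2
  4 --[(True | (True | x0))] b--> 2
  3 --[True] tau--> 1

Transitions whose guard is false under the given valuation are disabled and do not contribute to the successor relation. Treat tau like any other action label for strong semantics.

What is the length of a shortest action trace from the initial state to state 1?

Breadth-first toward 1:
  L0 = {0}
  L1 = {3}
  L2 = {1}
depth(1)=2, e.g. d·tau

Answer: 2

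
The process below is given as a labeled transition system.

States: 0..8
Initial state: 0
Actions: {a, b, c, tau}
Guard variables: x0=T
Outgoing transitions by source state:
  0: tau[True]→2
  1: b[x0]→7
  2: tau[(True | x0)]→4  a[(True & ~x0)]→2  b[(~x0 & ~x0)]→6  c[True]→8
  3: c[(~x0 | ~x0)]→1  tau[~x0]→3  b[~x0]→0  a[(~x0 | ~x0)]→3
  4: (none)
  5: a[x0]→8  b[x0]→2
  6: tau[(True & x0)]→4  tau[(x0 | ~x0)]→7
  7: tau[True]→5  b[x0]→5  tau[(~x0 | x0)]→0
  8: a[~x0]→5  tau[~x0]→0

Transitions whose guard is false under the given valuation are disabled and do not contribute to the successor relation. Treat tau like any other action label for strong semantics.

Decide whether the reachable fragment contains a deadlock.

Reachable = {0,2,4,8}
  0: tau→2  [1 out]
  2: c→8  tau→4  [2 out]
  4: ∅  [STUCK]
  8: ∅  [STUCK]
trace reaching 4: tau·tau

Answer: DEADLOCK at state 4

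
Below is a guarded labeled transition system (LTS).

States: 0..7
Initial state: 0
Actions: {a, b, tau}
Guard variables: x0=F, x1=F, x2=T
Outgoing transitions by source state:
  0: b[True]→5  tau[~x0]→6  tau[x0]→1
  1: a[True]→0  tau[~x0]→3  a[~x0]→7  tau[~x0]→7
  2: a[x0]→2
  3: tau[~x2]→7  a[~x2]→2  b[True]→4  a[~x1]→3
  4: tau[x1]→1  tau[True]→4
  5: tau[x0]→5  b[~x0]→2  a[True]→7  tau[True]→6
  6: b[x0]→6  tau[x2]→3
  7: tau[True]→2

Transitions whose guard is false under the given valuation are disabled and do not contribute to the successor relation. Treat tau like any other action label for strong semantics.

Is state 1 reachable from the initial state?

14 transition(s) survive guard evaluation.
depth 0: {0}
depth 1: {5,6}  cumulative {0,5,6}
depth 2: {2,3,7}  cumulative {0,2,3,5,6,7}
depth 3: {4}  cumulative {0,2,3,4,5,6,7}
Reachable = {0,2,3,4,5,6,7}

Answer: UNREACHABLE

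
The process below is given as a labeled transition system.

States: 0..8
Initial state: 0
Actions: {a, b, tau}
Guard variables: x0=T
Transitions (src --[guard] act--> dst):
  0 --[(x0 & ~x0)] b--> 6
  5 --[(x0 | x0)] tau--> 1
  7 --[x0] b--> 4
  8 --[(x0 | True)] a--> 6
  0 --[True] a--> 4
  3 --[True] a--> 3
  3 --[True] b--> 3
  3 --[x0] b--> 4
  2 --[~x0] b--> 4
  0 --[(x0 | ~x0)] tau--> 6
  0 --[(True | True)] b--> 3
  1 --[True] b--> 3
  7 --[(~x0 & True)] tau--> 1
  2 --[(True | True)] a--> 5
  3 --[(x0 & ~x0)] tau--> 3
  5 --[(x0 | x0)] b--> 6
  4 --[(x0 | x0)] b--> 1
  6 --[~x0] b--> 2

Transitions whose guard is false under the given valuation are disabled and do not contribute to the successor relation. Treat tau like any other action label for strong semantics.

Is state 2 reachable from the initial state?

After dropping false guards: 13 live edges.
depth 0: {0}
depth 1: {3,4,6}  total {0,3,4,6}
depth 2: {1}  total {0,1,3,4,6}
Reach set: {0,1,3,4,6}

Answer: UNREACHABLE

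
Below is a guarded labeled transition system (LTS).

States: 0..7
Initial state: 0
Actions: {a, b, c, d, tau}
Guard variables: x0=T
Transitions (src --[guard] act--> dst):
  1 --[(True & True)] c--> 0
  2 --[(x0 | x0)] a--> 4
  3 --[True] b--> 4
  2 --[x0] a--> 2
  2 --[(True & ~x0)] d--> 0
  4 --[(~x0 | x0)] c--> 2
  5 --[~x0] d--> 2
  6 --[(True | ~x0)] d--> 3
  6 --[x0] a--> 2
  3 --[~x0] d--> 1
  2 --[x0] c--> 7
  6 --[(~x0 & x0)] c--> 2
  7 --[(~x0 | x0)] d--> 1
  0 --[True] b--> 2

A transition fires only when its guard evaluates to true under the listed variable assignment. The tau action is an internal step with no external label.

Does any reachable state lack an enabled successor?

Answer: DEADLOCK-FREE

Working:
Reach set: {0,1,2,4,7}
  0: b→2  [1 out]
  1: c→0  [1 out]
  2: a→2  a→4  c→7  [3 out]
  4: c→2  [1 out]
  7: d→1  [1 out]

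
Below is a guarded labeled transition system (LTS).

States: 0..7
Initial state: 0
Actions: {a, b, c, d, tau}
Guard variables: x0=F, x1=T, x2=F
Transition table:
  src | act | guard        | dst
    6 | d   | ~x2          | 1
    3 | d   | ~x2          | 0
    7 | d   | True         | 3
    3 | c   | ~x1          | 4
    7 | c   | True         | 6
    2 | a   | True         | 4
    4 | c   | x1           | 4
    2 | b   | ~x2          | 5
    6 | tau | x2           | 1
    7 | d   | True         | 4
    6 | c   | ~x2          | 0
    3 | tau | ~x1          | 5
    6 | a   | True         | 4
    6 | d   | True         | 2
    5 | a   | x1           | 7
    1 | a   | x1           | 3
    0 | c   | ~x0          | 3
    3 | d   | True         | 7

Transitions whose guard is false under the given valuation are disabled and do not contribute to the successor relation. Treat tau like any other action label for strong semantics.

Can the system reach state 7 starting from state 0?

15 transition(s) survive guard evaluation.
Layer 0: {0}
Layer 1: {3}  total {0,3}
Layer 2: {7}  total {0,3,7}
Layer 3: {4,6}  total {0,3,4,6,7}
Layer 4: {1,2}  total {0,1,2,3,4,6,7}
Layer 5: {5}  total {0,1,2,3,4,5,6,7}
Reachable = {0,1,2,3,4,5,6,7}
witness 7: c·d

Answer: REACHABLE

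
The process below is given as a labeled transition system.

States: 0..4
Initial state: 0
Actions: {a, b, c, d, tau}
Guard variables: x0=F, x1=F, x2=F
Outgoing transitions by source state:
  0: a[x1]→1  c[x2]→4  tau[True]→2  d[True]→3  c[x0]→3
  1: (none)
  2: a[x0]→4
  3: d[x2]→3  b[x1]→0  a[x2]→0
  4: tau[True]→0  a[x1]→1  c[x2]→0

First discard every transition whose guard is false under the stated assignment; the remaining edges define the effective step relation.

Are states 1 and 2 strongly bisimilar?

Compute ~ classes (split until stable):
  round 0: {{0,1,2,3,4}}
  round 1: {{0},{1,2,3},{4}}
3 equivalence class(es) (converged in 2)
[1]={1,2,3}  [2]={1,2,3}

Answer: BISIMILAR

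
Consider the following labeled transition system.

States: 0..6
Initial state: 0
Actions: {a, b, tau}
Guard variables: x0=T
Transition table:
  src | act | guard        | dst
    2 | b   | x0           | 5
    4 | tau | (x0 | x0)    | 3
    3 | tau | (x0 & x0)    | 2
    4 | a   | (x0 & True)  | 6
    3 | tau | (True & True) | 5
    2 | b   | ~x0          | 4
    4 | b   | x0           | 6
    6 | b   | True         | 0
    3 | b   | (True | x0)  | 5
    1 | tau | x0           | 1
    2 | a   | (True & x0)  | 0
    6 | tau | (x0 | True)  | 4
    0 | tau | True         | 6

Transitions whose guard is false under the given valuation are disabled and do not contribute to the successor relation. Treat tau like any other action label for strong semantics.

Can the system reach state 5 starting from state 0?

Answer: REACHABLE

Working:
Guard filter leaves 12 enabled edge(s).
depth 0: {0}
depth 1: {6}  now seen {0,6}
depth 2: {4}  now seen {0,4,6}
depth 3: {3}  now seen {0,3,4,6}
depth 4: {2,5}  now seen {0,2,3,4,5,6}
R = {0,2,3,4,5,6}
witness 5: tau·tau·tau·tau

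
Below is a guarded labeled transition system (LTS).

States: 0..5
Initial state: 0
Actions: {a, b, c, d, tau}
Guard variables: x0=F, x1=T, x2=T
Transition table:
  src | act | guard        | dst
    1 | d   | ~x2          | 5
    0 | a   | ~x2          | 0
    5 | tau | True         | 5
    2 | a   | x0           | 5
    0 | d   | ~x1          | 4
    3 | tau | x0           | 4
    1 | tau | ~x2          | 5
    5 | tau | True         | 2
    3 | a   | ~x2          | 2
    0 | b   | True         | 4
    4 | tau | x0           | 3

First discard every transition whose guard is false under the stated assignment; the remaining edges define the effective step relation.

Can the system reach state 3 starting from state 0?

Answer: UNREACHABLE

Working:
After dropping false guards: 3 live edges.
L0 = {0}
L1 = {4}  total {0,4}
Reach set: {0,4}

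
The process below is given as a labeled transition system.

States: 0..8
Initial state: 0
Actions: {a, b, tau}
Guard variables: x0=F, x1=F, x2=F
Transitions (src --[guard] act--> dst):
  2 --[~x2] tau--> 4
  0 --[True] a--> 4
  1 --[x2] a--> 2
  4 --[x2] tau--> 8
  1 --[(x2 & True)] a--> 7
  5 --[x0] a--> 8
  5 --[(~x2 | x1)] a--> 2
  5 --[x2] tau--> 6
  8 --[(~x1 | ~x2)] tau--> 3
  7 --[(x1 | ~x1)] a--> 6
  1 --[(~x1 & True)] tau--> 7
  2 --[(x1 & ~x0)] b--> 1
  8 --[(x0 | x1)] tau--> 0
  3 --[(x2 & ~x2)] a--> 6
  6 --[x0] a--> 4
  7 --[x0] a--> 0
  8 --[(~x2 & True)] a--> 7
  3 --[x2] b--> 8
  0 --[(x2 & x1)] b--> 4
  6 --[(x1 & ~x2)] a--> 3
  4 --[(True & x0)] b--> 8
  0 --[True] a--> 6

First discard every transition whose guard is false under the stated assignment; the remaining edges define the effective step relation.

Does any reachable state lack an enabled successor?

Answer: DEADLOCK at state 4

Working:
Reach set: {0,4,6}
  0: a→4  a→6  [2 exit(s)]
  4: ∅  [deadlock]
  6: ∅  [deadlock]
witness 4: a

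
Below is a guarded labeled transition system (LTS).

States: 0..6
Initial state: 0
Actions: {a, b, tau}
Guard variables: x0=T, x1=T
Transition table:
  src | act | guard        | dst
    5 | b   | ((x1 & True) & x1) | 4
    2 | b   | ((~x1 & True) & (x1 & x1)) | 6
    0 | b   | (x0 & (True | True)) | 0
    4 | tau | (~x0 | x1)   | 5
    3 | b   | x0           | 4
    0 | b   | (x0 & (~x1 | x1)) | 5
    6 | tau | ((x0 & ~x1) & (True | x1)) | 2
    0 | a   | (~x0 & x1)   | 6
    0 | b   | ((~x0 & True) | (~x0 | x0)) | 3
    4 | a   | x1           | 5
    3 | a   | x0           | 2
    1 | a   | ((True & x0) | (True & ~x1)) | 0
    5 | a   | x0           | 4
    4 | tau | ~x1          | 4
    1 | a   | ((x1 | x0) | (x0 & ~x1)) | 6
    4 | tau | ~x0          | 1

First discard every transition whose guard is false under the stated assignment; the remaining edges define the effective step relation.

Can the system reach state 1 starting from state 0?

Guard filter leaves 11 enabled edge(s).
depth 0: {0}
depth 1: {3,5}  total {0,3,5}
depth 2: {2,4}  total {0,2,3,4,5}
Reach set: {0,2,3,4,5}

Answer: UNREACHABLE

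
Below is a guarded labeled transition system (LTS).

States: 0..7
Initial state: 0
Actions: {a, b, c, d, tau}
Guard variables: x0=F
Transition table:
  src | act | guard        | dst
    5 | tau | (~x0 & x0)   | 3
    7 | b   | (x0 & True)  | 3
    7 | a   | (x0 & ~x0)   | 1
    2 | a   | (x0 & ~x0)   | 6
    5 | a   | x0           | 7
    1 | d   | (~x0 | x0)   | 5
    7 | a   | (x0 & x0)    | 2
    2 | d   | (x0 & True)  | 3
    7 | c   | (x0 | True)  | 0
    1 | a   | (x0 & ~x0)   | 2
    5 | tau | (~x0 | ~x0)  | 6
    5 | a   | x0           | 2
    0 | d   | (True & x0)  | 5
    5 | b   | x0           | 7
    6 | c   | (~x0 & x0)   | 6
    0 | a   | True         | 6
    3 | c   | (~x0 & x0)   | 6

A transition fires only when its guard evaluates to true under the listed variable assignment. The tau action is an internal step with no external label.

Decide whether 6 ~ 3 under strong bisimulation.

Answer: BISIMILAR

Trace:
Refine partition for ~:
  P[0] = {{0,1,2,3,4,5,6,7}}
  P[1] = {{0},{1},{2,3,4,6},{5},{7}}
5 equivalence class(es) (converged in 2)
[6]={2,3,4,6}  [3]={2,3,4,6}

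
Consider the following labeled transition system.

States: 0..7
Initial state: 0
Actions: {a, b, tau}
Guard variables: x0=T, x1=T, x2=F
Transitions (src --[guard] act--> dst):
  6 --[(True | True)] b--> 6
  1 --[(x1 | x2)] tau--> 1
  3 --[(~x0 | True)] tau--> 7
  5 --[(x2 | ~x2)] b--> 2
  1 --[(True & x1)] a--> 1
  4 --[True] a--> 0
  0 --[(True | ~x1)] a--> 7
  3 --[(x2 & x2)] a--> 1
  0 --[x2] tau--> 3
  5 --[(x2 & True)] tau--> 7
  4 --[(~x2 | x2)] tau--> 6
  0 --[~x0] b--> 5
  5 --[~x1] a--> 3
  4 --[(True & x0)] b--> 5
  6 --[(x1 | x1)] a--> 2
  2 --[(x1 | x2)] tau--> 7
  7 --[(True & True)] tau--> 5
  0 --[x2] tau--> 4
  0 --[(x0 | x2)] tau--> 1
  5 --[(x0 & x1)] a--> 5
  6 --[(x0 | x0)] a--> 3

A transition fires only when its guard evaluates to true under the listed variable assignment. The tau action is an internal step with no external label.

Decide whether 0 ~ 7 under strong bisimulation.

Answer: NOT BISIMILAR

Working:
Bisimulation quotient by refinement:
  π0 = {{0,1,2,3,4,5,6,7}}
  π1 = {{0,1},{2,3,7},{4},{5,6}}
  π2 = {{0},{1},{2,3},{4},{5},{6},{7}}
stable after 3 split(s): 7 block(s)
class of 0: {0}; class of 7: {7}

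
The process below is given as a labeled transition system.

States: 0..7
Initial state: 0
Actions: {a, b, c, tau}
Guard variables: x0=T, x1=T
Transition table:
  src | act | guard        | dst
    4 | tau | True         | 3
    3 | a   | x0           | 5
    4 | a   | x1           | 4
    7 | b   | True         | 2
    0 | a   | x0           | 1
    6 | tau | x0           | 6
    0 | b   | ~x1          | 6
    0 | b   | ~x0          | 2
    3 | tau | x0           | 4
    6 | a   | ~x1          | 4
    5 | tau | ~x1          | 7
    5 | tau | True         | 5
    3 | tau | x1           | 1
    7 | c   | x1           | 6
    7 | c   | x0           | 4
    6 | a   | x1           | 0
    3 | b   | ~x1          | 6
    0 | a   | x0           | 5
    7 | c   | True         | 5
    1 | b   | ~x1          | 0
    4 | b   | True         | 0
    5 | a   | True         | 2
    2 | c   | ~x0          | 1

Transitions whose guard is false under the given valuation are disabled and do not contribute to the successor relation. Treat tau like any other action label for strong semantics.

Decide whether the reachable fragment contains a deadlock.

R = {0,1,2,5}
  0: a→1  a→5  [deg 2]
  1: ∅  [STUCK]
  2: ∅  [STUCK]
  5: a→2  tau→5  [deg 2]
witness 1: a

Answer: DEADLOCK at state 1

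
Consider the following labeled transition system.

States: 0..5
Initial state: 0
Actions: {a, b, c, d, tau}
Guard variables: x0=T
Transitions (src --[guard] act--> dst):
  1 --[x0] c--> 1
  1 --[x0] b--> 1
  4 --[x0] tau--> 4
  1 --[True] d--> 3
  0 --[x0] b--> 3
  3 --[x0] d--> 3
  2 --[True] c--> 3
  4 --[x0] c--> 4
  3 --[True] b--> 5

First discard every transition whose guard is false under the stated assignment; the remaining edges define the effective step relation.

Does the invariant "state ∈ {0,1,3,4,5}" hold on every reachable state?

Answer: INVARIANT HOLDS

Trace:
Allowed set {0,1,3,4,5}
R = {0,3,5}
  0: ok
  3: ok
  5: ok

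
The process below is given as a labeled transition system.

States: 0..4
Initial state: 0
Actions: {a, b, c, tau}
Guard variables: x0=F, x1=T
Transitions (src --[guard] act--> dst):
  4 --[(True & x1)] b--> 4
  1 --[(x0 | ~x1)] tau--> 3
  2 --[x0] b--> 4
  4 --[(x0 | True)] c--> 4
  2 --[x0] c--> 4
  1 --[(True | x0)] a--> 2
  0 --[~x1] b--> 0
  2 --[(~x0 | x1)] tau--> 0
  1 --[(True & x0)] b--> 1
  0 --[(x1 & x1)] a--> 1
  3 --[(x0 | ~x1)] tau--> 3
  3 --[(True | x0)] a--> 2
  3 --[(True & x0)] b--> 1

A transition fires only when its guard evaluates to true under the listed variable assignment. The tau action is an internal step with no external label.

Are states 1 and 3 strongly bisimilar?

Answer: BISIMILAR

Analysis:
Compute ~ classes (split until stable):
  round 0: {{0,1,2,3,4}}
  round 1: {{0,1,3},{2},{4}}
  round 2: {{0},{1,3},{2},{4}}
Fixed point at round 3; 4 class(es).
[1]={1,3}  [3]={1,3}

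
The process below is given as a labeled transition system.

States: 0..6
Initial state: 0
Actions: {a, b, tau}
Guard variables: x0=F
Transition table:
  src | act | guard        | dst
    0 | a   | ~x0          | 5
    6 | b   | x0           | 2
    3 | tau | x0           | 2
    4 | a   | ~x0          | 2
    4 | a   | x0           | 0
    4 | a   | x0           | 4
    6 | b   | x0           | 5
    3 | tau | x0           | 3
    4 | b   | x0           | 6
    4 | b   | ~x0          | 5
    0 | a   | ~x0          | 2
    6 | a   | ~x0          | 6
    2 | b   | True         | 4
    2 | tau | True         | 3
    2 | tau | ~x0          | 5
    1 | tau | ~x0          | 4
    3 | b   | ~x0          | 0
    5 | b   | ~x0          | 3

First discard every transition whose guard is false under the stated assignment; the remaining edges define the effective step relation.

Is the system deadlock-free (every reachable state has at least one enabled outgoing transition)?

Reach set: {0,2,3,4,5}
  0: a→2  a→5  [2 exit(s)]
  2: b→4  tau→3  tau→5  [3 exit(s)]
  3: b→0  [1 exit(s)]
  4: a→2  b→5  [2 exit(s)]
  5: b→3  [1 exit(s)]

Answer: DEADLOCK-FREE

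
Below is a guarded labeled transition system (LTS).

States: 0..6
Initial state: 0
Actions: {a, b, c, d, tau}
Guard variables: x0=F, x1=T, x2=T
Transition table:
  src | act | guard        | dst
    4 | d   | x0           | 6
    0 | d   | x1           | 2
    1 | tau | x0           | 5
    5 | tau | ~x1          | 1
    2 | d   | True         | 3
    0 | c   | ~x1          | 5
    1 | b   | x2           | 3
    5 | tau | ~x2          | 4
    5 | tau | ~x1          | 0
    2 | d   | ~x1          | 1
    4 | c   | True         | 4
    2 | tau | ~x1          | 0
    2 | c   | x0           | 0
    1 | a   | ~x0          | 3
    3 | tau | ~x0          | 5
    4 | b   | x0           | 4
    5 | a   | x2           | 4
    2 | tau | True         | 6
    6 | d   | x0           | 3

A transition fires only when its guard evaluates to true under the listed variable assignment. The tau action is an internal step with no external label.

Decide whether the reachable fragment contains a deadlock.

R = {0,2,3,4,5,6}
  0: d→2  [1 out]
  2: d→3  tau→6  [2 out]
  3: tau→5  [1 out]
  4: c→4  [1 out]
  5: a→4  [1 out]
  6: ∅  [deadlock]
witness 6: d·tau

Answer: DEADLOCK at state 6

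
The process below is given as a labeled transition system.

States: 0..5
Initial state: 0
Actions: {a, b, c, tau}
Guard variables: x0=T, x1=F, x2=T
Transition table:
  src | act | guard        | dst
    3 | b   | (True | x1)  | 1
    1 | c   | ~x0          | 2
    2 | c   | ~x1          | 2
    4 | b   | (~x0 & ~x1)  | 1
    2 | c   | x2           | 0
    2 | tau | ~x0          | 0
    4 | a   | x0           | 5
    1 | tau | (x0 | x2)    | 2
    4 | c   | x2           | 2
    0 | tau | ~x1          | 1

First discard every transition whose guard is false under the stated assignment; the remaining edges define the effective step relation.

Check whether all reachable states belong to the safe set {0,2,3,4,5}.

Answer: INVARIANT VIOLATED at state 1

Working:
Inv-set: {0,2,3,4,5}
Reach set: {0,1,2}
  0: ✓
  1: ✗ unsafe
  2: ✓
witness against invariant: tau → 1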